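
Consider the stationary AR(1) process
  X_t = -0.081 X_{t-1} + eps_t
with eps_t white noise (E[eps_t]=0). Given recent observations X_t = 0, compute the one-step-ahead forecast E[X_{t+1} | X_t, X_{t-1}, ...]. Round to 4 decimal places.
E[X_{t+1} \mid \mathcal F_t] = 0.0000

For an AR(p) model X_t = c + sum_i phi_i X_{t-i} + eps_t, the
one-step-ahead conditional mean is
  E[X_{t+1} | X_t, ...] = c + sum_i phi_i X_{t+1-i}.
Substitute known values:
  E[X_{t+1} | ...] = (-0.081) * (0)
                   = 0.0000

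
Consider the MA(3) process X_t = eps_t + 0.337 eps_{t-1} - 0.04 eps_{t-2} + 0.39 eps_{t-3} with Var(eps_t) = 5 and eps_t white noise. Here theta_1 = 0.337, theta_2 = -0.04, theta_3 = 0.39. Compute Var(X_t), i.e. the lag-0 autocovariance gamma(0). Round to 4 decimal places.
\gamma(0) = 6.3363

For an MA(q) process X_t = eps_t + sum_i theta_i eps_{t-i} with
Var(eps_t) = sigma^2, the variance is
  gamma(0) = sigma^2 * (1 + sum_i theta_i^2).
  sum_i theta_i^2 = (0.337)^2 + (-0.04)^2 + (0.39)^2 = 0.113569 + 0.0016 + 0.1521 = 0.267269.
  gamma(0) = 5 * (1 + 0.267269) = 5 * 1.267269 = 6.336345, which rounds to 6.3363.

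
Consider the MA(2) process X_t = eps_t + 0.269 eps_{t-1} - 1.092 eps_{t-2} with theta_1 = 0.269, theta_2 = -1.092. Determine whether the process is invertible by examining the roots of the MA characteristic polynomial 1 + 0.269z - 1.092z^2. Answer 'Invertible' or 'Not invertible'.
\text{Not invertible}

The MA(q) characteristic polynomial is P(z) = 1 + 0.269z - 1.092z^2.
Invertibility requires all roots to lie outside the unit circle, i.e. |z| > 1 for every root.
Set 1 + (0.269) z + (-1.092) z^2 = 0, i.e. a z^2 + b z + c = 0 with a = -1.092, b = 0.269, c = 1.
Discriminant D = b^2 - 4ac = (0.269)^2 - 4*(-1.092)*1 = 0.072361 - (-4.368) = 4.440361.
D >= 0, so the roots are real: z = (-b +/- sqrt(D)) / (2a) = (-0.269 +/- 2.107216) / (-2.184).
  z_1 = (-0.269 + 2.107216) / (-2.184) = -0.8417,   |z_1| = 0.8417.
  z_2 = (-0.269 - 2.107216) / (-2.184) = 1.088,   |z_2| = 1.088.
Moduli of all roots: 0.8417, 1.0880.
All moduli strictly greater than 1? No.
Verdict: Not invertible.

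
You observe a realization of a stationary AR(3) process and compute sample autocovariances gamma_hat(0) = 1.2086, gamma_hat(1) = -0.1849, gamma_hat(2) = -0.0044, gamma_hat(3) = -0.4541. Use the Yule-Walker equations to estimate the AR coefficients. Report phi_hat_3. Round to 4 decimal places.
\hat\phi_{3} = -0.3900

The Yule-Walker equations for an AR(p) process read, in matrix form,
  Gamma_p phi = r_p,   with   (Gamma_p)_{ij} = gamma(|i - j|),
                       (r_p)_i = gamma(i),   i,j = 1..p.
Substitute the sample gammas (Toeplitz matrix and right-hand side of size 3):
  Gamma_p = [[1.2086, -0.1849, -0.0044], [-0.1849, 1.2086, -0.1849], [-0.0044, -0.1849, 1.2086]]
  r_p     = [-0.1849, -0.0044, -0.4541]
Written out (R1..R3):
  (R1) 1.2086 phi_1 - 0.1849 phi_2 - 0.0044 phi_3 = -0.1849
  (R2) -0.1849 phi_1 + 1.2086 phi_2 - 0.1849 phi_3 = -0.0044
  (R3) -0.0044 phi_1 - 0.1849 phi_2 + 1.2086 phi_3 = -0.4541
Gaussian elimination:
  R2 <- R2 - (-0.1849/1.2086) R1 = R2 - (-0.152987) R1:  1.180313 phi_2 - 0.185573 phi_3 = -0.032687
  R3 <- R3 - (-0.0044/1.2086) R1 = R3 - (-0.003641) R1:  -0.185573 phi_2 + 1.208584 phi_3 = -0.454773
  R3 <- R3 - (-0.185573/1.180313) R2 = R3 - (-0.157224) R2:  1.179407 phi_3 = -0.459912
Back-substitution:
  phi_hat_3 = -0.459912 / 1.179407 = -0.389952
  phi_hat_2 = (-0.032687 - (-0.185573)(-0.389952)) / 1.180313 = -0.089003
  phi_hat_1 = (-0.1849 - (-0.1849)(-0.089003) - (-0.0044)(-0.389952)) / 1.2086 = -0.168023
So phi_hat = [-0.1680, -0.0890, -0.3900].
Therefore phi_hat_3 = -0.3900.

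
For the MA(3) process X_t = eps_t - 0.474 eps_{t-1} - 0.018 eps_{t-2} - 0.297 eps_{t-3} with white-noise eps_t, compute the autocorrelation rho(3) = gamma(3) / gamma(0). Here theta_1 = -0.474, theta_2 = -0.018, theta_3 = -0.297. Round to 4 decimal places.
\rho(3) = -0.2262

For an MA(q) process with theta_0 = 1, the autocovariance is
  gamma(k) = sigma^2 * sum_{i=0..q-k} theta_i * theta_{i+k},
and rho(k) = gamma(k) / gamma(0). Sigma^2 cancels.
  numerator   = (1)*(-0.297) = -0.297.
  denominator = (1)^2 + (-0.474)^2 + (-0.018)^2 + (-0.297)^2 = 1.313209.
  rho(3) = -0.297 / 1.313209 = -0.2262.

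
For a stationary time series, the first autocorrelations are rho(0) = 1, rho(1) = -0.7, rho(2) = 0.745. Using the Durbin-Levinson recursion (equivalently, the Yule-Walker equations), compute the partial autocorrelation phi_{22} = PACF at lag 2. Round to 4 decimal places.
\phi_{22} = 0.5000

The PACF at lag k is phi_{kk}, the last component of the solution
to the Yule-Walker system G_k phi = r_k where
  (G_k)_{ij} = rho(|i - j|), (r_k)_i = rho(i), i,j = 1..k.
Equivalently, Durbin-Levinson gives phi_{kk} iteratively:
  phi_{11} = rho(1)
  phi_{kk} = [rho(k) - sum_{j=1..k-1} phi_{k-1,j} rho(k-j)]
            / [1 - sum_{j=1..k-1} phi_{k-1,j} rho(j)],
  phi_{k,j} = phi_{k-1,j} - phi_{kk} phi_{k-1,k-j},  j = 1..k-1.
Step k = 1:
  phi_11 = rho(1) = -0.7.
Step k = 2:
  phi_22 = [rho(2) - phi_11 rho(1)] / [1 - phi_11 rho(1)] = [0.745 - (-0.7)(-0.7)] / [1 - (-0.7)(-0.7)]
         = 0.255 / 0.51 = 0.5.
Therefore phi_{22} = 0.5000.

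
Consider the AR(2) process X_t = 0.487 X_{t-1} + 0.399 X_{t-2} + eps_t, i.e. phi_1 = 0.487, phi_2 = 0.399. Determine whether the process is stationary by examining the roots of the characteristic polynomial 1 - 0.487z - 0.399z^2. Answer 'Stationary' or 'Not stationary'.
\text{Stationary}

The AR(p) characteristic polynomial is P(z) = 1 - 0.487z - 0.399z^2.
Stationarity requires all roots to lie outside the unit circle, i.e. |z| > 1 for every root.
Set 1 + (-0.487) z + (-0.399) z^2 = 0, i.e. a z^2 + b z + c = 0 with a = -0.399, b = -0.487, c = 1.
Discriminant D = b^2 - 4ac = (-0.487)^2 - 4*(-0.399)*1 = 0.237169 - (-1.596) = 1.833169.
D >= 0, so the roots are real: z = (-b +/- sqrt(D)) / (2a) = (0.487 +/- 1.353946) / (-0.798).
  z_1 = (0.487 + 1.353946) / (-0.798) = -2.3069,   |z_1| = 2.3069.
  z_2 = (0.487 - 1.353946) / (-0.798) = 1.0864,   |z_2| = 1.0864.
Moduli of all roots: 2.3069, 1.0864.
All moduli strictly greater than 1? Yes.
Verdict: Stationary.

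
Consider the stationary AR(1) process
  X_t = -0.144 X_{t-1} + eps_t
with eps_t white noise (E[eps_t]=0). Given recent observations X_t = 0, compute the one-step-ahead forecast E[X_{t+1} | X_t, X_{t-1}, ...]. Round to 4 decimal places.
E[X_{t+1} \mid \mathcal F_t] = 0.0000

For an AR(p) model X_t = c + sum_i phi_i X_{t-i} + eps_t, the
one-step-ahead conditional mean is
  E[X_{t+1} | X_t, ...] = c + sum_i phi_i X_{t+1-i}.
Substitute known values:
  E[X_{t+1} | ...] = (-0.144) * (0)
                   = 0.0000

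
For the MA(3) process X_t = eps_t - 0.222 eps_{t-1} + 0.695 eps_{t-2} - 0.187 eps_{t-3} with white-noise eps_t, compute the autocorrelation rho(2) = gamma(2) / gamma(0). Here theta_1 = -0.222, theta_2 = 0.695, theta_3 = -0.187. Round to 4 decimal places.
\rho(2) = 0.4699

For an MA(q) process with theta_0 = 1, the autocovariance is
  gamma(k) = sigma^2 * sum_{i=0..q-k} theta_i * theta_{i+k},
and rho(k) = gamma(k) / gamma(0). Sigma^2 cancels.
  numerator   = (1)*(0.695) + (-0.222)*(-0.187) = 0.736514.
  denominator = (1)^2 + (-0.222)^2 + (0.695)^2 + (-0.187)^2 = 1.567278.
  rho(2) = 0.736514 / 1.567278 = 0.4699.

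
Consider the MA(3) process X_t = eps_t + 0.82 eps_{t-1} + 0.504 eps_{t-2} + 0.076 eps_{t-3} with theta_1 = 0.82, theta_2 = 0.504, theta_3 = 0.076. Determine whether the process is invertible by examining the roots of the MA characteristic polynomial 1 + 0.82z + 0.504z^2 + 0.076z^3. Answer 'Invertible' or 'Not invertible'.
\text{Invertible}

The MA(q) characteristic polynomial is P(z) = 1 + 0.82z + 0.504z^2 + 0.076z^3.
Invertibility requires all roots to lie outside the unit circle, i.e. |z| > 1 for every root.
Degree 3: look for a simple real root z0 first, then factor out (1 - z/z0) and solve the remaining quadratic.
Testing z0 = -5: P(-5) = 1 + (0.82)(-5) + (0.504)(-5)^2 + (0.076)(-5)^3
  = 1 + (-4.1) + (12.6) + (-9.5) = 0.  So z_0 = -5 is a root, |z_0| = 5.
Divide out the factor (1 + 0.2 z) = (1 - z/z0) (since 1/z0 = -0.2):
  P(z) = (1 + 0.2 z)(1 + (0.62) z + (0.38) z^2)
  [check: z-coef 0.62 - (-0.2) = 0.82; z^2-coef 0.38 - (-0.2)(0.62) = 0.504; z^3-coef -(-0.2)(0.38) = 0.076.]
Remaining roots from the quadratic factor 1 + (0.62) z + (0.38) z^2:
  Set 1 + (0.62) z + (0.38) z^2 = 0, i.e. a z^2 + b z + c = 0 with a = 0.38, b = 0.62, c = 1.
  Discriminant D = b^2 - 4ac = (0.62)^2 - 4*(0.38)*1 = 0.3844 - (1.52) = -1.1356.
  D < 0, so the roots are the complex-conjugate pair z = (-b +/- i sqrt(-D)) / (2a) = -0.8158 +/- 1.4022i.
  For a conjugate pair |z|^2 = z * conj(z) = (product of roots) = c/a = 1/(0.38) = 2.631579, so |z| = sqrt(2.631579) = 1.6222 for both roots.
Moduli of all roots: 5.0000, 1.6222, 1.6222.
All moduli strictly greater than 1? Yes.
Verdict: Invertible.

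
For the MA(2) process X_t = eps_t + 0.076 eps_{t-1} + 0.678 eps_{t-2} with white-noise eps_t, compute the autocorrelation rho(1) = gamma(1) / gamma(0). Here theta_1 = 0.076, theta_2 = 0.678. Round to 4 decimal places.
\rho(1) = 0.0870

For an MA(q) process with theta_0 = 1, the autocovariance is
  gamma(k) = sigma^2 * sum_{i=0..q-k} theta_i * theta_{i+k},
and rho(k) = gamma(k) / gamma(0). Sigma^2 cancels.
  numerator   = (1)*(0.076) + (0.076)*(0.678) = 0.127528.
  denominator = (1)^2 + (0.076)^2 + (0.678)^2 = 1.46546.
  rho(1) = 0.127528 / 1.46546 = 0.0870.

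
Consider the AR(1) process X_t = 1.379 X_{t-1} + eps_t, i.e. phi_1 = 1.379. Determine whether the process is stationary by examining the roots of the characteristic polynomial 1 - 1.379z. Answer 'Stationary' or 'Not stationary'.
\text{Not stationary}

The AR(p) characteristic polynomial is P(z) = 1 - 1.379z.
Stationarity requires all roots to lie outside the unit circle, i.e. |z| > 1 for every root.
This is linear in z: 1 + (-1.379) z = 0  =>  z = -1/(-1.379) = 0.725163,  |z| = 0.725163.
Moduli of all roots: 0.7252.
All moduli strictly greater than 1? No.
Verdict: Not stationary.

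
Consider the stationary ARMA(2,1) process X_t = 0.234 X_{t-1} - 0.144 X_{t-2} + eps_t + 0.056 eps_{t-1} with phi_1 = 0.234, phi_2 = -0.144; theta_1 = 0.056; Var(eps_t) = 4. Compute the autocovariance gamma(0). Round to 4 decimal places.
\gamma(0) = 4.3741

Multiply the model equation by X_{t-k} and take expectations. With theta_0 = psi_0 = 1 and psi_j the MA(infinity) weights, this gives
  gamma(k) - sum_i phi_i gamma(k-i) = c_k,
  c_k = sigma^2 * sum_{j=k..q} theta_j psi_{j-k}   (c_k = 0 for k > q),
using gamma(-m) = gamma(m).
psi-weights needed (psi_j = theta_j + sum_i phi_i psi_{j-i}):
  psi_1 = theta_1 + phi_1 = 0.056 + (0.234) = 0.29
Right-hand sides:
  c_0 = sigma^2 (1 + theta_1 psi_1) = 4 * (1 + (0.056)(0.29)) = 4 * 1.01624 = 4.06496
  c_1 = sigma^2 theta_1 = 4 * (0.056) = 0.224
  c_2 = 0
Equations for k = 0, 1, 2 (AR order 2, c_2 = 0):
  (E0) gamma(0) = phi_1 gamma(1) + phi_2 gamma(2) + c_0
  (E1) gamma(1) = phi_1 gamma(0) + phi_2 gamma(1) + c_1
  (E2) gamma(2) = phi_1 gamma(1) + phi_2 gamma(0)
From (E1): gamma(1) = A gamma(0) + B with
  A = phi_1 / (1 - phi_2) = 0.234 / 1.144 = 0.204545,   B = c_1 / (1 - phi_2) = 0.224 / 1.144 = 0.195804.
Insert (E2) into (E0): gamma(0) (1 - phi_2^2) = phi_1 (1 + phi_2) gamma(1) + c_0.
  phi_1 (1 + phi_2) = (0.234)(0.856) = 0.200304,   1 - phi_2^2 = 0.979264.
Replace gamma(1) by A gamma(0) + B and collect gamma(0):
  gamma(0) [0.979264 - (0.200304)(0.204545)] = (0.200304)(0.195804) + 4.06496
  gamma(0) * 0.938293 = 4.10418
  gamma(0) = 4.10418 / 0.938293 = 4.374094.
Therefore gamma(0) = 4.3741 (to 4 decimal places).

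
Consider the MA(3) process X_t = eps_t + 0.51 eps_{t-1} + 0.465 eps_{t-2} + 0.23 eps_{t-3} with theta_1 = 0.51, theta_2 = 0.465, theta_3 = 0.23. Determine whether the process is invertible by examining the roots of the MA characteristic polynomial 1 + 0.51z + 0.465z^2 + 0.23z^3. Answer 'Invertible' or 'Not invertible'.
\text{Invertible}

The MA(q) characteristic polynomial is P(z) = 1 + 0.51z + 0.465z^2 + 0.23z^3.
Invertibility requires all roots to lie outside the unit circle, i.e. |z| > 1 for every root.
Degree 3: look for a simple real root z0 first, then factor out (1 - z/z0) and solve the remaining quadratic.
Testing z0 = -2: P(-2) = 1 + (0.51)(-2) + (0.465)(-2)^2 + (0.23)(-2)^3
  = 1 + (-1.02) + (1.86) + (-1.84) = 0.  So z_0 = -2 is a root, |z_0| = 2.
Divide out the factor (1 + 0.5 z) = (1 - z/z0) (since 1/z0 = -0.5):
  P(z) = (1 + 0.5 z)(1 + (0.01) z + (0.46) z^2)
  [check: z-coef 0.01 - (-0.5) = 0.51; z^2-coef 0.46 - (-0.5)(0.01) = 0.465; z^3-coef -(-0.5)(0.46) = 0.23.]
Remaining roots from the quadratic factor 1 + (0.01) z + (0.46) z^2:
  Set 1 + (0.01) z + (0.46) z^2 = 0, i.e. a z^2 + b z + c = 0 with a = 0.46, b = 0.01, c = 1.
  Discriminant D = b^2 - 4ac = (0.01)^2 - 4*(0.46)*1 = 0.0001 - (1.84) = -1.8399.
  D < 0, so the roots are the complex-conjugate pair z = (-b +/- i sqrt(-D)) / (2a) = -0.0109 +/- 1.4744i.
  For a conjugate pair |z|^2 = z * conj(z) = (product of roots) = c/a = 1/(0.46) = 2.173913, so |z| = sqrt(2.173913) = 1.4744 for both roots.
Moduli of all roots: 2.0000, 1.4744, 1.4744.
All moduli strictly greater than 1? Yes.
Verdict: Invertible.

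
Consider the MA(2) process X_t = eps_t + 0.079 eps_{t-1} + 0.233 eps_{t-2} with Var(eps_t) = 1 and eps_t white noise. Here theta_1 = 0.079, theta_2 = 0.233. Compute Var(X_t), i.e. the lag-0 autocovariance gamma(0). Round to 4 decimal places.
\gamma(0) = 1.0605

For an MA(q) process X_t = eps_t + sum_i theta_i eps_{t-i} with
Var(eps_t) = sigma^2, the variance is
  gamma(0) = sigma^2 * (1 + sum_i theta_i^2).
  sum_i theta_i^2 = (0.079)^2 + (0.233)^2 = 0.006241 + 0.054289 = 0.06053.
  gamma(0) = 1 * (1 + 0.06053) = 1 * 1.06053 = 1.06053, which rounds to 1.0605.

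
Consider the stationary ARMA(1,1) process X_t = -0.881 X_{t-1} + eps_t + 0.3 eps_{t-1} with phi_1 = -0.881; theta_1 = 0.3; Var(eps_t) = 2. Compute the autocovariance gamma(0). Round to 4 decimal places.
\gamma(0) = 5.0161

Multiply the model equation by X_{t-k} and take expectations. With theta_0 = psi_0 = 1 and psi_j the MA(infinity) weights, this gives
  gamma(k) - sum_i phi_i gamma(k-i) = c_k,
  c_k = sigma^2 * sum_{j=k..q} theta_j psi_{j-k}   (c_k = 0 for k > q),
using gamma(-m) = gamma(m).
psi-weights needed (psi_j = theta_j + sum_i phi_i psi_{j-i}):
  psi_1 = theta_1 + phi_1 = 0.3 + (-0.881) = -0.581
Right-hand sides:
  c_0 = sigma^2 (1 + theta_1 psi_1) = 2 * (1 + (0.3)(-0.581)) = 2 * 0.8257 = 1.6514
  c_1 = sigma^2 theta_1 = 2 * (0.3) = 0.6
  c_2 = 0
Equations for k = 0 and k = 1 (AR order 1):
  gamma(0) = phi_1 gamma(1) + c_0
  gamma(1) = phi_1 gamma(0) + c_1
Substituting the second into the first: gamma(0) (1 - phi_1^2) = c_0 + phi_1 c_1, so
  gamma(0) = (c_0 + phi_1 c_1) / (1 - phi_1^2) = (1.6514 + (-0.881)(0.6)) / (1 - (-0.881)^2) = 1.1228 / 0.223839 = 5.016105.
Therefore gamma(0) = 5.0161 (to 4 decimal places).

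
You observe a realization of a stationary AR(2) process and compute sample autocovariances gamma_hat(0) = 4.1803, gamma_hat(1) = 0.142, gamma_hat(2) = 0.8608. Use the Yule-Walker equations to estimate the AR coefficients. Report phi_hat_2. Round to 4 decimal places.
\hat\phi_{2} = 0.2050

The Yule-Walker equations for an AR(p) process read, in matrix form,
  Gamma_p phi = r_p,   with   (Gamma_p)_{ij} = gamma(|i - j|),
                       (r_p)_i = gamma(i),   i,j = 1..p.
Substitute the sample gammas (Toeplitz matrix and right-hand side of size 2):
  Gamma_p = [[4.1803, 0.142], [0.142, 4.1803]]
  r_p     = [0.142, 0.8608]
Written out:
  4.1803 phi_1 + 0.142 phi_2 = 0.142
  0.142 phi_1 + 4.1803 phi_2 = 0.8608
Solve by Cramer's rule:
  det = gamma(0)^2 - gamma(1)^2 = (4.1803)^2 - (0.142)^2 = 17.47490809 - 0.020164 = 17.45474409
  phi_hat_1 = [gamma(1) gamma(0) - gamma(1) gamma(2)] / det = [(0.142)(4.1803) - (0.142)(0.8608)] / 17.45474409 = 0.471369 / 17.45474409 = 0.027
  phi_hat_2 = [gamma(0) gamma(2) - gamma(1)^2] / det = [(4.1803)(0.8608) - (0.142)^2] / 17.45474409 = 3.57823824 / 17.45474409 = 0.205
So phi_hat = [0.0270, 0.2050].
Therefore phi_hat_2 = 0.2050.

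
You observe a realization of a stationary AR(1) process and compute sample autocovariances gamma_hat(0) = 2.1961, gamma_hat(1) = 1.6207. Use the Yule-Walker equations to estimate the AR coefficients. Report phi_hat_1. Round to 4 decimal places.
\hat\phi_{1} = 0.7380

The Yule-Walker equations for an AR(p) process read, in matrix form,
  Gamma_p phi = r_p,   with   (Gamma_p)_{ij} = gamma(|i - j|),
                       (r_p)_i = gamma(i),   i,j = 1..p.
Substitute the sample gammas (Toeplitz matrix and right-hand side of size 1):
  Gamma_p = [[2.1961]]
  r_p     = [1.6207]
With p = 1 this is the single equation gamma(0) phi_1 = gamma(1):
  phi_hat_1 = gamma(1) / gamma(0) = 1.6207 / 2.1961 = 0.7380.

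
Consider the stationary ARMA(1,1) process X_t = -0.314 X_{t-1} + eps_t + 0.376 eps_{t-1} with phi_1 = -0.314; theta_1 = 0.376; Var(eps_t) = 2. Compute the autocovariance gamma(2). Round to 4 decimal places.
\gamma(2) = -0.0381

Multiply the model equation by X_{t-k} and take expectations. With theta_0 = psi_0 = 1 and psi_j the MA(infinity) weights, this gives
  gamma(k) - sum_i phi_i gamma(k-i) = c_k,
  c_k = sigma^2 * sum_{j=k..q} theta_j psi_{j-k}   (c_k = 0 for k > q),
using gamma(-m) = gamma(m).
psi-weights needed (psi_j = theta_j + sum_i phi_i psi_{j-i}):
  psi_1 = theta_1 + phi_1 = 0.376 + (-0.314) = 0.062
Right-hand sides:
  c_0 = sigma^2 (1 + theta_1 psi_1) = 2 * (1 + (0.376)(0.062)) = 2 * 1.023312 = 2.046624
  c_1 = sigma^2 theta_1 = 2 * (0.376) = 0.752
  c_2 = 0
Equations for k = 0 and k = 1 (AR order 1):
  gamma(0) = phi_1 gamma(1) + c_0
  gamma(1) = phi_1 gamma(0) + c_1
Substituting the second into the first: gamma(0) (1 - phi_1^2) = c_0 + phi_1 c_1, so
  gamma(0) = (c_0 + phi_1 c_1) / (1 - phi_1^2) = (2.046624 + (-0.314)(0.752)) / (1 - (-0.314)^2) = 1.810496 / 0.901404 = 2.008529.
  gamma(1) = phi_1 gamma(0) + c_1 = (-0.314)(2.008529) + (0.752) = 0.121322.
For k = 2 (> q): gamma(2) = phi_1 gamma(1) = (-0.314)(0.121322) = -0.038095.
Therefore gamma(2) = -0.0381 (to 4 decimal places).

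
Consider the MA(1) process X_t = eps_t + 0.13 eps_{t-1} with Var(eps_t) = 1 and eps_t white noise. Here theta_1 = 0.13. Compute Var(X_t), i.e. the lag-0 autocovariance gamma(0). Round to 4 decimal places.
\gamma(0) = 1.0169

For an MA(q) process X_t = eps_t + sum_i theta_i eps_{t-i} with
Var(eps_t) = sigma^2, the variance is
  gamma(0) = sigma^2 * (1 + sum_i theta_i^2).
  sum_i theta_i^2 = (0.13)^2 = 0.0169.
  gamma(0) = 1 * (1 + 0.0169) = 1 * 1.0169 = 1.0169.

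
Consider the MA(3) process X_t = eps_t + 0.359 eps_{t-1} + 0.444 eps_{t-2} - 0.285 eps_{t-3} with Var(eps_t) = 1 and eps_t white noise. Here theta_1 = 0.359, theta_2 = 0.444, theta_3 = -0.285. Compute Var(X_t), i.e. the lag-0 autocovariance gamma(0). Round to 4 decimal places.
\gamma(0) = 1.4072

For an MA(q) process X_t = eps_t + sum_i theta_i eps_{t-i} with
Var(eps_t) = sigma^2, the variance is
  gamma(0) = sigma^2 * (1 + sum_i theta_i^2).
  sum_i theta_i^2 = (0.359)^2 + (0.444)^2 + (-0.285)^2 = 0.128881 + 0.197136 + 0.081225 = 0.407242.
  gamma(0) = 1 * (1 + 0.407242) = 1 * 1.407242 = 1.407242, which rounds to 1.4072.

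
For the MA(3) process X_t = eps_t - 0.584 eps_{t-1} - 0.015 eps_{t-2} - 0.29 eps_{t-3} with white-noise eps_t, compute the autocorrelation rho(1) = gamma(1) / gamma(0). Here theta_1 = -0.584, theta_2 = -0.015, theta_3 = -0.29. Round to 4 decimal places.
\rho(1) = -0.4005

For an MA(q) process with theta_0 = 1, the autocovariance is
  gamma(k) = sigma^2 * sum_{i=0..q-k} theta_i * theta_{i+k},
and rho(k) = gamma(k) / gamma(0). Sigma^2 cancels.
  numerator   = (1)*(-0.584) + (-0.584)*(-0.015) + (-0.015)*(-0.29) = -0.57089.
  denominator = (1)^2 + (-0.584)^2 + (-0.015)^2 + (-0.29)^2 = 1.425381.
  rho(1) = -0.57089 / 1.425381 = -0.4005.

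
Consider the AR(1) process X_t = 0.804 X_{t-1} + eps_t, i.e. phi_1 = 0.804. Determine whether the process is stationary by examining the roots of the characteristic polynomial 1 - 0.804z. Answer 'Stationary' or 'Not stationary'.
\text{Stationary}

The AR(p) characteristic polynomial is P(z) = 1 - 0.804z.
Stationarity requires all roots to lie outside the unit circle, i.e. |z| > 1 for every root.
This is linear in z: 1 + (-0.804) z = 0  =>  z = -1/(-0.804) = 1.243781,  |z| = 1.243781.
Moduli of all roots: 1.2438.
All moduli strictly greater than 1? Yes.
Verdict: Stationary.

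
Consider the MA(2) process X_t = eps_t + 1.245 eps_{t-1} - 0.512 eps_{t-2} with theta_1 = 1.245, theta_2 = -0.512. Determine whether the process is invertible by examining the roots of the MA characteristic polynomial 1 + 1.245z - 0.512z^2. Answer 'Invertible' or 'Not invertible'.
\text{Not invertible}

The MA(q) characteristic polynomial is P(z) = 1 + 1.245z - 0.512z^2.
Invertibility requires all roots to lie outside the unit circle, i.e. |z| > 1 for every root.
Set 1 + (1.245) z + (-0.512) z^2 = 0, i.e. a z^2 + b z + c = 0 with a = -0.512, b = 1.245, c = 1.
Discriminant D = b^2 - 4ac = (1.245)^2 - 4*(-0.512)*1 = 1.550025 - (-2.048) = 3.598025.
D >= 0, so the roots are real: z = (-b +/- sqrt(D)) / (2a) = (-1.245 +/- 1.896846) / (-1.024).
  z_1 = (-1.245 + 1.896846) / (-1.024) = -0.6366,   |z_1| = 0.6366.
  z_2 = (-1.245 - 1.896846) / (-1.024) = 3.0682,   |z_2| = 3.0682.
Moduli of all roots: 0.6366, 3.0682.
All moduli strictly greater than 1? No.
Verdict: Not invertible.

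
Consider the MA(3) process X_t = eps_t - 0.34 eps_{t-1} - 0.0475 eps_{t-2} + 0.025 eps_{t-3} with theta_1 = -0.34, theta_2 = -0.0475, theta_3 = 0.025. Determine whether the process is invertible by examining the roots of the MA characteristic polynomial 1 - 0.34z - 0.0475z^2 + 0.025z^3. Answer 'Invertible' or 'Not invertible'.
\text{Invertible}

The MA(q) characteristic polynomial is P(z) = 1 - 0.34z - 0.0475z^2 + 0.025z^3.
Invertibility requires all roots to lie outside the unit circle, i.e. |z| > 1 for every root.
Degree 3: look for a simple real root z0 first, then factor out (1 - z/z0) and solve the remaining quadratic.
Testing z0 = -4: P(-4) = 1 + (-0.34)(-4) + (-0.0475)(-4)^2 + (0.025)(-4)^3
  = 1 + (1.36) + (-0.76) + (-1.6) = 0.  So z_0 = -4 is a root, |z_0| = 4.
Divide out the factor (1 + 0.25 z) = (1 - z/z0) (since 1/z0 = -0.25):
  P(z) = (1 + 0.25 z)(1 + (-0.59) z + (0.1) z^2)
  [check: z-coef -0.59 - (-0.25) = -0.34; z^2-coef 0.1 - (-0.25)(-0.59) = -0.0475; z^3-coef -(-0.25)(0.1) = 0.025.]
Remaining roots from the quadratic factor 1 + (-0.59) z + (0.1) z^2:
  Set 1 + (-0.59) z + (0.1) z^2 = 0, i.e. a z^2 + b z + c = 0 with a = 0.1, b = -0.59, c = 1.
  Discriminant D = b^2 - 4ac = (-0.59)^2 - 4*(0.1)*1 = 0.3481 - (0.4) = -0.0519.
  D < 0, so the roots are the complex-conjugate pair z = (-b +/- i sqrt(-D)) / (2a) = 2.95 +/- 1.1391i.
  For a conjugate pair |z|^2 = z * conj(z) = (product of roots) = c/a = 1/(0.1) = 10, so |z| = sqrt(10) = 3.1623 for both roots.
Moduli of all roots: 4.0000, 3.1623, 3.1623.
All moduli strictly greater than 1? Yes.
Verdict: Invertible.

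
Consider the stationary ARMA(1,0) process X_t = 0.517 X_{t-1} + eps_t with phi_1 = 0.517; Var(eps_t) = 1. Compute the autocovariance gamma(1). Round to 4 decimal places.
\gamma(1) = 0.7056

Multiply the model equation by X_{t-k} and take expectations. With theta_0 = psi_0 = 1 and psi_j the MA(infinity) weights, this gives
  gamma(k) - sum_i phi_i gamma(k-i) = c_k,
  c_k = sigma^2 * sum_{j=k..q} theta_j psi_{j-k}   (c_k = 0 for k > q),
using gamma(-m) = gamma(m).
Pure AR (q = 0): c_0 = sigma^2 = 1, c_k = 0 for k >= 1.
Equations for k = 0 and k = 1 (AR order 1):
  gamma(0) = phi_1 gamma(1) + c_0
  gamma(1) = phi_1 gamma(0) + c_1
Substituting the second into the first: gamma(0) (1 - phi_1^2) = c_0 + phi_1 c_1, so
  gamma(0) = c_0 / (1 - phi_1^2) = 1 / (1 - (0.517)^2) = 1 / 0.732711 = 1.364795.
  gamma(1) = phi_1 gamma(0) = (0.517)(1.364795) = 0.705599.
Therefore gamma(1) = 0.7056 (to 4 decimal places).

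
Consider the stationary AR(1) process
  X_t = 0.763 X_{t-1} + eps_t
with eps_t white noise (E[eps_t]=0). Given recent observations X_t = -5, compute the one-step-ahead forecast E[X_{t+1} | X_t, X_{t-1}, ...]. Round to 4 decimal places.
E[X_{t+1} \mid \mathcal F_t] = -3.8150

For an AR(p) model X_t = c + sum_i phi_i X_{t-i} + eps_t, the
one-step-ahead conditional mean is
  E[X_{t+1} | X_t, ...] = c + sum_i phi_i X_{t+1-i}.
Substitute known values:
  E[X_{t+1} | ...] = (0.763) * (-5)
                   = -3.8150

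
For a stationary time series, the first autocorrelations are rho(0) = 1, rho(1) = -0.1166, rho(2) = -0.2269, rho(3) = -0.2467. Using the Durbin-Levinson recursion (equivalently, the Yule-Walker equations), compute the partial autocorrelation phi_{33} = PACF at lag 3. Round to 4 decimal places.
\phi_{33} = -0.3320

The PACF at lag k is phi_{kk}, the last component of the solution
to the Yule-Walker system G_k phi = r_k where
  (G_k)_{ij} = rho(|i - j|), (r_k)_i = rho(i), i,j = 1..k.
Equivalently, Durbin-Levinson gives phi_{kk} iteratively:
  phi_{11} = rho(1)
  phi_{kk} = [rho(k) - sum_{j=1..k-1} phi_{k-1,j} rho(k-j)]
            / [1 - sum_{j=1..k-1} phi_{k-1,j} rho(j)],
  phi_{k,j} = phi_{k-1,j} - phi_{kk} phi_{k-1,k-j},  j = 1..k-1.
Step k = 1:
  phi_11 = rho(1) = -0.1166.
Step k = 2:
  phi_22 = [rho(2) - phi_11 rho(1)] / [1 - phi_11 rho(1)] = [-0.2269 - (-0.1166)(-0.1166)] / [1 - (-0.1166)(-0.1166)]
         = -0.24049556 / 0.98640444 = -0.24381.
  Update: phi_21 = phi_11 - phi_22 phi_11 = -0.1166 - (-0.24381)(-0.1166) = -0.145028.
Step k = 3:
  phi_33 = [rho(3) - phi_21 rho(2) - phi_22 rho(1)] / [1 - phi_21 rho(1) - phi_22 rho(2)]
    numerator   = -0.2467 - (-0.145028)(-0.2269) - (-0.24381)(-0.1166) = -0.3080352
    denominator = 1 - (-0.145028)(-0.1166) - (-0.24381)(-0.2269) = 0.92776915
  phi_33 = -0.3080352 / 0.92776915 = -0.332.
Therefore phi_{33} = -0.3320.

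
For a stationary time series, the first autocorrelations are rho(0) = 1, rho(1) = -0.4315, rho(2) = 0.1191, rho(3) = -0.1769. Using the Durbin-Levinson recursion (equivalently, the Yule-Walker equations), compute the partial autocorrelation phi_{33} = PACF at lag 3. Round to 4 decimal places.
\phi_{33} = -0.1940

The PACF at lag k is phi_{kk}, the last component of the solution
to the Yule-Walker system G_k phi = r_k where
  (G_k)_{ij} = rho(|i - j|), (r_k)_i = rho(i), i,j = 1..k.
Equivalently, Durbin-Levinson gives phi_{kk} iteratively:
  phi_{11} = rho(1)
  phi_{kk} = [rho(k) - sum_{j=1..k-1} phi_{k-1,j} rho(k-j)]
            / [1 - sum_{j=1..k-1} phi_{k-1,j} rho(j)],
  phi_{k,j} = phi_{k-1,j} - phi_{kk} phi_{k-1,k-j},  j = 1..k-1.
Step k = 1:
  phi_11 = rho(1) = -0.4315.
Step k = 2:
  phi_22 = [rho(2) - phi_11 rho(1)] / [1 - phi_11 rho(1)] = [0.1191 - (-0.4315)(-0.4315)] / [1 - (-0.4315)(-0.4315)]
         = -0.06709225 / 0.81380775 = -0.082442.
  Update: phi_21 = phi_11 - phi_22 phi_11 = -0.4315 - (-0.082442)(-0.4315) = -0.467074.
Step k = 3:
  phi_33 = [rho(3) - phi_21 rho(2) - phi_22 rho(1)] / [1 - phi_21 rho(1) - phi_22 rho(2)]
    numerator   = -0.1769 - (-0.467074)(0.1191) - (-0.082442)(-0.4315) = -0.15684539
    denominator = 1 - (-0.467074)(-0.4315) - (-0.082442)(0.1191) = 0.80827651
  phi_33 = -0.15684539 / 0.80827651 = -0.194.
Therefore phi_{33} = -0.1940.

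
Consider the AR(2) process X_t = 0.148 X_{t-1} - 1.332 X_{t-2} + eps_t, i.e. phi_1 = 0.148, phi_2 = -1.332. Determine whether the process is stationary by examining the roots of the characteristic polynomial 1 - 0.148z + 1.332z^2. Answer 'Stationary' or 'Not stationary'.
\text{Not stationary}

The AR(p) characteristic polynomial is P(z) = 1 - 0.148z + 1.332z^2.
Stationarity requires all roots to lie outside the unit circle, i.e. |z| > 1 for every root.
Set 1 + (-0.148) z + (1.332) z^2 = 0, i.e. a z^2 + b z + c = 0 with a = 1.332, b = -0.148, c = 1.
Discriminant D = b^2 - 4ac = (-0.148)^2 - 4*(1.332)*1 = 0.021904 - (5.328) = -5.306096.
D < 0, so the roots are the complex-conjugate pair z = (-b +/- i sqrt(-D)) / (2a) = 0.0556 +/- 0.8647i.
For a conjugate pair |z|^2 = z * conj(z) = (product of roots) = c/a = 1/(1.332) = 0.750751, so |z| = sqrt(0.750751) = 0.8665 for both roots.
Moduli of all roots: 0.8665, 0.8665.
All moduli strictly greater than 1? No.
Verdict: Not stationary.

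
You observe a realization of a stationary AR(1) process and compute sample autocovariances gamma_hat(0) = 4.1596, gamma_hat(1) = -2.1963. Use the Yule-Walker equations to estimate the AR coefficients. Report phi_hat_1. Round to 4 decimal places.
\hat\phi_{1} = -0.5280

The Yule-Walker equations for an AR(p) process read, in matrix form,
  Gamma_p phi = r_p,   with   (Gamma_p)_{ij} = gamma(|i - j|),
                       (r_p)_i = gamma(i),   i,j = 1..p.
Substitute the sample gammas (Toeplitz matrix and right-hand side of size 1):
  Gamma_p = [[4.1596]]
  r_p     = [-2.1963]
With p = 1 this is the single equation gamma(0) phi_1 = gamma(1):
  phi_hat_1 = gamma(1) / gamma(0) = -2.1963 / 4.1596 = -0.5280.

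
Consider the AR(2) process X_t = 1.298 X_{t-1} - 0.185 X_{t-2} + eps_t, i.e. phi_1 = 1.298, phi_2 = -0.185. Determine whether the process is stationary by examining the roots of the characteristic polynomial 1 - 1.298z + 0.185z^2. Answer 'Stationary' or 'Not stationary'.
\text{Not stationary}

The AR(p) characteristic polynomial is P(z) = 1 - 1.298z + 0.185z^2.
Stationarity requires all roots to lie outside the unit circle, i.e. |z| > 1 for every root.
Set 1 + (-1.298) z + (0.185) z^2 = 0, i.e. a z^2 + b z + c = 0 with a = 0.185, b = -1.298, c = 1.
Discriminant D = b^2 - 4ac = (-1.298)^2 - 4*(0.185)*1 = 1.684804 - (0.74) = 0.944804.
D >= 0, so the roots are real: z = (-b +/- sqrt(D)) / (2a) = (1.298 +/- 0.97201) / (0.37).
  z_1 = (1.298 + 0.97201) / (0.37) = 6.1352,   |z_1| = 6.1352.
  z_2 = (1.298 - 0.97201) / (0.37) = 0.8811,   |z_2| = 0.8811.
Moduli of all roots: 6.1352, 0.8811.
All moduli strictly greater than 1? No.
Verdict: Not stationary.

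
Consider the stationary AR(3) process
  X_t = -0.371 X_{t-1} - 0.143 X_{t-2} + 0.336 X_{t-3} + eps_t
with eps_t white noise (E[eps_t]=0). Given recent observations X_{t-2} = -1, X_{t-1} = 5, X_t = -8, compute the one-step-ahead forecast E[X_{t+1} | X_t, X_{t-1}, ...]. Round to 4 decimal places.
E[X_{t+1} \mid \mathcal F_t] = 1.9170

For an AR(p) model X_t = c + sum_i phi_i X_{t-i} + eps_t, the
one-step-ahead conditional mean is
  E[X_{t+1} | X_t, ...] = c + sum_i phi_i X_{t+1-i}.
Substitute known values:
  E[X_{t+1} | ...] = (-0.371) * (-8) + (-0.143) * (5) + (0.336) * (-1)
                   = 1.9170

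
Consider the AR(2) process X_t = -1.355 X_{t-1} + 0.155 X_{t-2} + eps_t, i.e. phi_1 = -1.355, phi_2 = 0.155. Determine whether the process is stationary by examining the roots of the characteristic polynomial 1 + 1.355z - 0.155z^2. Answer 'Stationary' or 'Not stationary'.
\text{Not stationary}

The AR(p) characteristic polynomial is P(z) = 1 + 1.355z - 0.155z^2.
Stationarity requires all roots to lie outside the unit circle, i.e. |z| > 1 for every root.
Set 1 + (1.355) z + (-0.155) z^2 = 0, i.e. a z^2 + b z + c = 0 with a = -0.155, b = 1.355, c = 1.
Discriminant D = b^2 - 4ac = (1.355)^2 - 4*(-0.155)*1 = 1.836025 - (-0.62) = 2.456025.
D >= 0, so the roots are real: z = (-b +/- sqrt(D)) / (2a) = (-1.355 +/- 1.567171) / (-0.31).
  z_1 = (-1.355 + 1.567171) / (-0.31) = -0.6844,   |z_1| = 0.6844.
  z_2 = (-1.355 - 1.567171) / (-0.31) = 9.4264,   |z_2| = 9.4264.
Moduli of all roots: 0.6844, 9.4264.
All moduli strictly greater than 1? No.
Verdict: Not stationary.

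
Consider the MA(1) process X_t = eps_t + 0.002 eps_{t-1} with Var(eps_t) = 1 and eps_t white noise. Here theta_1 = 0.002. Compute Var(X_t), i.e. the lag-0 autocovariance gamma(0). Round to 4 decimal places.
\gamma(0) = 1.0000

For an MA(q) process X_t = eps_t + sum_i theta_i eps_{t-i} with
Var(eps_t) = sigma^2, the variance is
  gamma(0) = sigma^2 * (1 + sum_i theta_i^2).
  sum_i theta_i^2 = (0.002)^2 = 0.000004.
  gamma(0) = 1 * (1 + 0.000004) = 1 * 1.000004 = 1.000004, which rounds to 1.0000.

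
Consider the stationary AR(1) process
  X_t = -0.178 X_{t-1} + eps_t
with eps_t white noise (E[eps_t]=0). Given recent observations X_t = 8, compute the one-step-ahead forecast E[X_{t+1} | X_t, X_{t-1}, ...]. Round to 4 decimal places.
E[X_{t+1} \mid \mathcal F_t] = -1.4240

For an AR(p) model X_t = c + sum_i phi_i X_{t-i} + eps_t, the
one-step-ahead conditional mean is
  E[X_{t+1} | X_t, ...] = c + sum_i phi_i X_{t+1-i}.
Substitute known values:
  E[X_{t+1} | ...] = (-0.178) * (8)
                   = -1.4240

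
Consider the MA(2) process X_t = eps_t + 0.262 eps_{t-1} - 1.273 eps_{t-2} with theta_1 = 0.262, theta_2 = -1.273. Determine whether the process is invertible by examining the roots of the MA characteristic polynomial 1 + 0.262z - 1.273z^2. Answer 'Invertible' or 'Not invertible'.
\text{Not invertible}

The MA(q) characteristic polynomial is P(z) = 1 + 0.262z - 1.273z^2.
Invertibility requires all roots to lie outside the unit circle, i.e. |z| > 1 for every root.
Set 1 + (0.262) z + (-1.273) z^2 = 0, i.e. a z^2 + b z + c = 0 with a = -1.273, b = 0.262, c = 1.
Discriminant D = b^2 - 4ac = (0.262)^2 - 4*(-1.273)*1 = 0.068644 - (-5.092) = 5.160644.
D >= 0, so the roots are real: z = (-b +/- sqrt(D)) / (2a) = (-0.262 +/- 2.271705) / (-2.546).
  z_1 = (-0.262 + 2.271705) / (-2.546) = -0.7894,   |z_1| = 0.7894.
  z_2 = (-0.262 - 2.271705) / (-2.546) = 0.9952,   |z_2| = 0.9952.
Moduli of all roots: 0.7894, 0.9952.
All moduli strictly greater than 1? No.
Verdict: Not invertible.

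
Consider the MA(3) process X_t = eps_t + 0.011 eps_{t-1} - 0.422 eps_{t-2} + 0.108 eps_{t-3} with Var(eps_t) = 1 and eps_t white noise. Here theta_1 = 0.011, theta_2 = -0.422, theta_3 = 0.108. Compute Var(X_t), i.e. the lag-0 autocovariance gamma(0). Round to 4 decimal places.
\gamma(0) = 1.1899

For an MA(q) process X_t = eps_t + sum_i theta_i eps_{t-i} with
Var(eps_t) = sigma^2, the variance is
  gamma(0) = sigma^2 * (1 + sum_i theta_i^2).
  sum_i theta_i^2 = (0.011)^2 + (-0.422)^2 + (0.108)^2 = 0.000121 + 0.178084 + 0.011664 = 0.189869.
  gamma(0) = 1 * (1 + 0.189869) = 1 * 1.189869 = 1.189869, which rounds to 1.1899.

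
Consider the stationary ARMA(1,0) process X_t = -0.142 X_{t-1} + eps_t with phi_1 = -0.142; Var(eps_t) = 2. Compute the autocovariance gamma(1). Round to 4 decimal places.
\gamma(1) = -0.2898

Multiply the model equation by X_{t-k} and take expectations. With theta_0 = psi_0 = 1 and psi_j the MA(infinity) weights, this gives
  gamma(k) - sum_i phi_i gamma(k-i) = c_k,
  c_k = sigma^2 * sum_{j=k..q} theta_j psi_{j-k}   (c_k = 0 for k > q),
using gamma(-m) = gamma(m).
Pure AR (q = 0): c_0 = sigma^2 = 2, c_k = 0 for k >= 1.
Equations for k = 0 and k = 1 (AR order 1):
  gamma(0) = phi_1 gamma(1) + c_0
  gamma(1) = phi_1 gamma(0) + c_1
Substituting the second into the first: gamma(0) (1 - phi_1^2) = c_0 + phi_1 c_1, so
  gamma(0) = c_0 / (1 - phi_1^2) = 2 / (1 - (-0.142)^2) = 2 / 0.979836 = 2.041158.
  gamma(1) = phi_1 gamma(0) = (-0.142)(2.041158) = -0.289844.
Therefore gamma(1) = -0.2898 (to 4 decimal places).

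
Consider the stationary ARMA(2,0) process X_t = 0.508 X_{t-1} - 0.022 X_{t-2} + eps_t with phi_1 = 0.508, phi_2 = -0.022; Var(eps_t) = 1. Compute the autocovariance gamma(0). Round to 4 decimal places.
\gamma(0) = 1.3288

Multiply the model equation by X_{t-k} and take expectations. With theta_0 = psi_0 = 1 and psi_j the MA(infinity) weights, this gives
  gamma(k) - sum_i phi_i gamma(k-i) = c_k,
  c_k = sigma^2 * sum_{j=k..q} theta_j psi_{j-k}   (c_k = 0 for k > q),
using gamma(-m) = gamma(m).
Pure AR (q = 0): c_0 = sigma^2 = 1, c_k = 0 for k >= 1.
Equations for k = 0, 1, 2 (AR order 2, c_2 = 0):
  (E0) gamma(0) = phi_1 gamma(1) + phi_2 gamma(2) + c_0
  (E1) gamma(1) = phi_1 gamma(0) + phi_2 gamma(1) + c_1
  (E2) gamma(2) = phi_1 gamma(1) + phi_2 gamma(0)
From (E1): gamma(1) = A gamma(0) + B with
  A = phi_1 / (1 - phi_2) = 0.508 / 1.022 = 0.497065,   B = c_1 / (1 - phi_2) = 0 / 1.022 = 0.
Insert (E2) into (E0): gamma(0) (1 - phi_2^2) = phi_1 (1 + phi_2) gamma(1) + c_0.
  phi_1 (1 + phi_2) = (0.508)(0.978) = 0.496824,   1 - phi_2^2 = 0.999516.
Replace gamma(1) by A gamma(0) + B and collect gamma(0):
  gamma(0) [0.999516 - (0.496824)(0.497065)] = c_0 = 1
  gamma(0) * 0.752562 = 1
  gamma(0) = 1 / 0.752562 = 1.328793.
Therefore gamma(0) = 1.3288 (to 4 decimal places).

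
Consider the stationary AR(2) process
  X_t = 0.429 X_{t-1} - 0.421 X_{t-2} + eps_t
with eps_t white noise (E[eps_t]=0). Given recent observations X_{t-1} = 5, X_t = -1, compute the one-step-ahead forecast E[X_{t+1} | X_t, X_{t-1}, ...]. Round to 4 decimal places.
E[X_{t+1} \mid \mathcal F_t] = -2.5340

For an AR(p) model X_t = c + sum_i phi_i X_{t-i} + eps_t, the
one-step-ahead conditional mean is
  E[X_{t+1} | X_t, ...] = c + sum_i phi_i X_{t+1-i}.
Substitute known values:
  E[X_{t+1} | ...] = (0.429) * (-1) + (-0.421) * (5)
                   = -2.5340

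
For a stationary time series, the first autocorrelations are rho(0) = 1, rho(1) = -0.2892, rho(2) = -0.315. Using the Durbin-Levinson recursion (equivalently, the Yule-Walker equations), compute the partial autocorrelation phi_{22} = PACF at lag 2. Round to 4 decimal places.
\phi_{22} = -0.4350

The PACF at lag k is phi_{kk}, the last component of the solution
to the Yule-Walker system G_k phi = r_k where
  (G_k)_{ij} = rho(|i - j|), (r_k)_i = rho(i), i,j = 1..k.
Equivalently, Durbin-Levinson gives phi_{kk} iteratively:
  phi_{11} = rho(1)
  phi_{kk} = [rho(k) - sum_{j=1..k-1} phi_{k-1,j} rho(k-j)]
            / [1 - sum_{j=1..k-1} phi_{k-1,j} rho(j)],
  phi_{k,j} = phi_{k-1,j} - phi_{kk} phi_{k-1,k-j},  j = 1..k-1.
Step k = 1:
  phi_11 = rho(1) = -0.2892.
Step k = 2:
  phi_22 = [rho(2) - phi_11 rho(1)] / [1 - phi_11 rho(1)] = [-0.315 - (-0.2892)(-0.2892)] / [1 - (-0.2892)(-0.2892)]
         = -0.39863664 / 0.91636336 = -0.435.
Therefore phi_{22} = -0.4350.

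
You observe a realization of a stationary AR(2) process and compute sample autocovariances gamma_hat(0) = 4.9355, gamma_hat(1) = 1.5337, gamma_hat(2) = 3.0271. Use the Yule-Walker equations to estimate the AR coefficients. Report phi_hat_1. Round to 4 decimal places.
\hat\phi_{1} = 0.1330

The Yule-Walker equations for an AR(p) process read, in matrix form,
  Gamma_p phi = r_p,   with   (Gamma_p)_{ij} = gamma(|i - j|),
                       (r_p)_i = gamma(i),   i,j = 1..p.
Substitute the sample gammas (Toeplitz matrix and right-hand side of size 2):
  Gamma_p = [[4.9355, 1.5337], [1.5337, 4.9355]]
  r_p     = [1.5337, 3.0271]
Written out:
  4.9355 phi_1 + 1.5337 phi_2 = 1.5337
  1.5337 phi_1 + 4.9355 phi_2 = 3.0271
Solve by Cramer's rule:
  det = gamma(0)^2 - gamma(1)^2 = (4.9355)^2 - (1.5337)^2 = 24.35916025 - 2.35223569 = 22.00692456
  phi_hat_1 = [gamma(1) gamma(0) - gamma(1) gamma(2)] / det = [(1.5337)(4.9355) - (1.5337)(3.0271)] / 22.00692456 = 2.92691308 / 22.00692456 = 0.133
  phi_hat_2 = [gamma(0) gamma(2) - gamma(1)^2] / det = [(4.9355)(3.0271) - (1.5337)^2] / 22.00692456 = 12.58801636 / 22.00692456 = 0.572
So phi_hat = [0.1330, 0.5720].
Therefore phi_hat_1 = 0.1330.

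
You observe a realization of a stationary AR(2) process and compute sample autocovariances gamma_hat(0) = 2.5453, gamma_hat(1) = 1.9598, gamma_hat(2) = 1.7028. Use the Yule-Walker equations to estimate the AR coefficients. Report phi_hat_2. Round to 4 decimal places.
\hat\phi_{2} = 0.1870

The Yule-Walker equations for an AR(p) process read, in matrix form,
  Gamma_p phi = r_p,   with   (Gamma_p)_{ij} = gamma(|i - j|),
                       (r_p)_i = gamma(i),   i,j = 1..p.
Substitute the sample gammas (Toeplitz matrix and right-hand side of size 2):
  Gamma_p = [[2.5453, 1.9598], [1.9598, 2.5453]]
  r_p     = [1.9598, 1.7028]
Written out:
  2.5453 phi_1 + 1.9598 phi_2 = 1.9598
  1.9598 phi_1 + 2.5453 phi_2 = 1.7028
Solve by Cramer's rule:
  det = gamma(0)^2 - gamma(1)^2 = (2.5453)^2 - (1.9598)^2 = 6.47855209 - 3.84081604 = 2.63773605
  phi_hat_1 = [gamma(1) gamma(0) - gamma(1) gamma(2)] / det = [(1.9598)(2.5453) - (1.9598)(1.7028)] / 2.63773605 = 1.6511315 / 2.63773605 = 0.626
  phi_hat_2 = [gamma(0) gamma(2) - gamma(1)^2] / det = [(2.5453)(1.7028) - (1.9598)^2] / 2.63773605 = 0.4933208 / 2.63773605 = 0.187
So phi_hat = [0.6260, 0.1870].
Therefore phi_hat_2 = 0.1870.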